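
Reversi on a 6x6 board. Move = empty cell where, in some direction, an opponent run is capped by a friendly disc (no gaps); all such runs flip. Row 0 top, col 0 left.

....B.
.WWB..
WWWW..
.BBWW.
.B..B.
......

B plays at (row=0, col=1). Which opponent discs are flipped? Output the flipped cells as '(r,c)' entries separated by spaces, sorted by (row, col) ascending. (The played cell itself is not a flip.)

Dir NW: edge -> no flip
Dir N: edge -> no flip
Dir NE: edge -> no flip
Dir W: first cell '.' (not opp) -> no flip
Dir E: first cell '.' (not opp) -> no flip
Dir SW: first cell '.' (not opp) -> no flip
Dir S: opp run (1,1) (2,1) capped by B -> flip
Dir SE: opp run (1,2) (2,3) (3,4), next='.' -> no flip

Answer: (1,1) (2,1)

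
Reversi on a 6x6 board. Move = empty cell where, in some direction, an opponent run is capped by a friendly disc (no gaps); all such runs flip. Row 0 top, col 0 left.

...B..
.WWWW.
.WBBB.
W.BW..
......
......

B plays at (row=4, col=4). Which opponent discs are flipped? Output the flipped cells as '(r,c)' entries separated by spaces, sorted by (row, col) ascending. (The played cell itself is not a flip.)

Dir NW: opp run (3,3) capped by B -> flip
Dir N: first cell '.' (not opp) -> no flip
Dir NE: first cell '.' (not opp) -> no flip
Dir W: first cell '.' (not opp) -> no flip
Dir E: first cell '.' (not opp) -> no flip
Dir SW: first cell '.' (not opp) -> no flip
Dir S: first cell '.' (not opp) -> no flip
Dir SE: first cell '.' (not opp) -> no flip

Answer: (3,3)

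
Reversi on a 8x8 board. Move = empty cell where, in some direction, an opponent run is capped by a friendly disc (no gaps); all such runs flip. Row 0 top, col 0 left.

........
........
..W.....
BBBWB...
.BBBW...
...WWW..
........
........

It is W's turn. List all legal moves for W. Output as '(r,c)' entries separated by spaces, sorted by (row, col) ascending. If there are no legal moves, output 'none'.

Answer: (2,0) (2,1) (2,4) (3,5) (4,0) (5,1) (5,2)

Derivation:
(2,0): flips 2 -> legal
(2,1): flips 2 -> legal
(2,3): no bracket -> illegal
(2,4): flips 1 -> legal
(2,5): no bracket -> illegal
(3,5): flips 1 -> legal
(4,0): flips 4 -> legal
(4,5): no bracket -> illegal
(5,0): no bracket -> illegal
(5,1): flips 1 -> legal
(5,2): flips 2 -> legal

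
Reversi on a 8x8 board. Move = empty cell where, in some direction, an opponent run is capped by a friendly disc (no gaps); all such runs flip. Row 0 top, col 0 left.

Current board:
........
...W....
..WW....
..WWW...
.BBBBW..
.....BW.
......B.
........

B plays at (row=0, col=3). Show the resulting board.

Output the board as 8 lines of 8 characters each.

Place B at (0,3); scan 8 dirs for brackets.
Dir NW: edge -> no flip
Dir N: edge -> no flip
Dir NE: edge -> no flip
Dir W: first cell '.' (not opp) -> no flip
Dir E: first cell '.' (not opp) -> no flip
Dir SW: first cell '.' (not opp) -> no flip
Dir S: opp run (1,3) (2,3) (3,3) capped by B -> flip
Dir SE: first cell '.' (not opp) -> no flip
All flips: (1,3) (2,3) (3,3)

Answer: ...B....
...B....
..WB....
..WBW...
.BBBBW..
.....BW.
......B.
........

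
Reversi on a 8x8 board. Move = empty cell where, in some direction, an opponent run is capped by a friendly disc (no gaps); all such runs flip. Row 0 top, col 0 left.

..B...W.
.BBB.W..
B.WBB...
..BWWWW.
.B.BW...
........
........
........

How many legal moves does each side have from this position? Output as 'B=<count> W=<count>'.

-- B to move --
(0,4): no bracket -> illegal
(0,5): no bracket -> illegal
(0,7): no bracket -> illegal
(1,4): no bracket -> illegal
(1,6): no bracket -> illegal
(1,7): no bracket -> illegal
(2,1): flips 1 -> legal
(2,5): flips 1 -> legal
(2,6): no bracket -> illegal
(2,7): no bracket -> illegal
(3,1): flips 1 -> legal
(3,7): flips 4 -> legal
(4,2): flips 1 -> legal
(4,5): flips 2 -> legal
(4,6): flips 1 -> legal
(4,7): no bracket -> illegal
(5,3): no bracket -> illegal
(5,4): flips 2 -> legal
(5,5): flips 3 -> legal
B mobility = 9
-- W to move --
(0,0): flips 1 -> legal
(0,1): flips 2 -> legal
(0,3): flips 2 -> legal
(0,4): flips 1 -> legal
(1,0): no bracket -> illegal
(1,4): flips 1 -> legal
(2,1): no bracket -> illegal
(2,5): flips 2 -> legal
(3,0): no bracket -> illegal
(3,1): flips 1 -> legal
(4,0): no bracket -> illegal
(4,2): flips 2 -> legal
(5,0): no bracket -> illegal
(5,1): no bracket -> illegal
(5,2): flips 1 -> legal
(5,3): flips 1 -> legal
(5,4): no bracket -> illegal
W mobility = 10

Answer: B=9 W=10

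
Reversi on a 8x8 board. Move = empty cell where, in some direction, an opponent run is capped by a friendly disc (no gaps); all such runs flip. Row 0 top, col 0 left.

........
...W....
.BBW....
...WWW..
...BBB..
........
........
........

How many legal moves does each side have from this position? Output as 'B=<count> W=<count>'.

Answer: B=6 W=8

Derivation:
-- B to move --
(0,2): no bracket -> illegal
(0,3): flips 3 -> legal
(0,4): flips 1 -> legal
(1,2): flips 2 -> legal
(1,4): no bracket -> illegal
(2,4): flips 2 -> legal
(2,5): flips 2 -> legal
(2,6): flips 1 -> legal
(3,2): no bracket -> illegal
(3,6): no bracket -> illegal
(4,2): no bracket -> illegal
(4,6): no bracket -> illegal
B mobility = 6
-- W to move --
(1,0): no bracket -> illegal
(1,1): flips 1 -> legal
(1,2): no bracket -> illegal
(2,0): flips 2 -> legal
(3,0): no bracket -> illegal
(3,1): flips 1 -> legal
(3,2): no bracket -> illegal
(3,6): no bracket -> illegal
(4,2): no bracket -> illegal
(4,6): no bracket -> illegal
(5,2): flips 1 -> legal
(5,3): flips 2 -> legal
(5,4): flips 1 -> legal
(5,5): flips 2 -> legal
(5,6): flips 1 -> legal
W mobility = 8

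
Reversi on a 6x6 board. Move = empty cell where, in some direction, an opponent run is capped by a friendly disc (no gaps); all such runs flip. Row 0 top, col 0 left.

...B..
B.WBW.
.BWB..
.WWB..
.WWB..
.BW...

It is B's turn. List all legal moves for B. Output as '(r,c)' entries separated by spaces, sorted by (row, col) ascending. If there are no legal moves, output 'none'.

Answer: (0,1) (0,5) (1,1) (1,5) (2,5) (3,0) (4,0) (5,0) (5,3)

Derivation:
(0,1): flips 1 -> legal
(0,2): no bracket -> illegal
(0,4): no bracket -> illegal
(0,5): flips 1 -> legal
(1,1): flips 2 -> legal
(1,5): flips 1 -> legal
(2,0): no bracket -> illegal
(2,4): no bracket -> illegal
(2,5): flips 1 -> legal
(3,0): flips 2 -> legal
(4,0): flips 4 -> legal
(5,0): flips 2 -> legal
(5,3): flips 1 -> legal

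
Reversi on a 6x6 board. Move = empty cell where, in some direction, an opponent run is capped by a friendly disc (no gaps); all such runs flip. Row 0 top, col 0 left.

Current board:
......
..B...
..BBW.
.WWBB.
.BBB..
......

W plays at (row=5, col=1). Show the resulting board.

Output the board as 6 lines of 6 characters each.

Answer: ......
..B...
..BBW.
.WWWB.
.WWB..
.W....

Derivation:
Place W at (5,1); scan 8 dirs for brackets.
Dir NW: first cell '.' (not opp) -> no flip
Dir N: opp run (4,1) capped by W -> flip
Dir NE: opp run (4,2) (3,3) capped by W -> flip
Dir W: first cell '.' (not opp) -> no flip
Dir E: first cell '.' (not opp) -> no flip
Dir SW: edge -> no flip
Dir S: edge -> no flip
Dir SE: edge -> no flip
All flips: (3,3) (4,1) (4,2)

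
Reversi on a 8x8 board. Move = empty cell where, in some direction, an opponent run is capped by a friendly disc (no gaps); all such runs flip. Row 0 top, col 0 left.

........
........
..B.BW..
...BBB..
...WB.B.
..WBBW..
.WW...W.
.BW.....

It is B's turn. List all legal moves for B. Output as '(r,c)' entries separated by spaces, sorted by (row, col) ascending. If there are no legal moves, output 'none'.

Answer: (1,5) (1,6) (2,6) (3,2) (4,2) (5,1) (5,6) (6,4) (7,0) (7,3) (7,7)

Derivation:
(1,4): no bracket -> illegal
(1,5): flips 1 -> legal
(1,6): flips 1 -> legal
(2,6): flips 1 -> legal
(3,2): flips 1 -> legal
(3,6): no bracket -> illegal
(4,1): no bracket -> illegal
(4,2): flips 1 -> legal
(4,5): no bracket -> illegal
(5,0): no bracket -> illegal
(5,1): flips 2 -> legal
(5,6): flips 1 -> legal
(5,7): no bracket -> illegal
(6,0): no bracket -> illegal
(6,3): no bracket -> illegal
(6,4): flips 1 -> legal
(6,5): no bracket -> illegal
(6,7): no bracket -> illegal
(7,0): flips 3 -> legal
(7,3): flips 1 -> legal
(7,5): no bracket -> illegal
(7,6): no bracket -> illegal
(7,7): flips 2 -> legal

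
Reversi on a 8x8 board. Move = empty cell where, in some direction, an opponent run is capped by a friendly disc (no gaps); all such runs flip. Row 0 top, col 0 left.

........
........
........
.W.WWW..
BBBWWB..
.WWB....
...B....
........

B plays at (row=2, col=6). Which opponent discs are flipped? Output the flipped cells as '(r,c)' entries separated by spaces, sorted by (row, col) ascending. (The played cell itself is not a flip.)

Dir NW: first cell '.' (not opp) -> no flip
Dir N: first cell '.' (not opp) -> no flip
Dir NE: first cell '.' (not opp) -> no flip
Dir W: first cell '.' (not opp) -> no flip
Dir E: first cell '.' (not opp) -> no flip
Dir SW: opp run (3,5) (4,4) capped by B -> flip
Dir S: first cell '.' (not opp) -> no flip
Dir SE: first cell '.' (not opp) -> no flip

Answer: (3,5) (4,4)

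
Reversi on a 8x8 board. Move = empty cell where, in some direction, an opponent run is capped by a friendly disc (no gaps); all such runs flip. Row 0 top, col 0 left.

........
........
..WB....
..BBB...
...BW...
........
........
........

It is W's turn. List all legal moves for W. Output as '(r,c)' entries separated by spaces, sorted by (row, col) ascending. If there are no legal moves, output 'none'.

Answer: (2,4) (4,2)

Derivation:
(1,2): no bracket -> illegal
(1,3): no bracket -> illegal
(1,4): no bracket -> illegal
(2,1): no bracket -> illegal
(2,4): flips 2 -> legal
(2,5): no bracket -> illegal
(3,1): no bracket -> illegal
(3,5): no bracket -> illegal
(4,1): no bracket -> illegal
(4,2): flips 2 -> legal
(4,5): no bracket -> illegal
(5,2): no bracket -> illegal
(5,3): no bracket -> illegal
(5,4): no bracket -> illegal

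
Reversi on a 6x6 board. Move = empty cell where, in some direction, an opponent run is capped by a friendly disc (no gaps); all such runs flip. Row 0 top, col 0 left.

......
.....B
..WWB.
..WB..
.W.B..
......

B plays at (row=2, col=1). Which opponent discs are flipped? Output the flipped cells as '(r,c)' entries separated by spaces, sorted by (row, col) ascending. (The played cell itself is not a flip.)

Dir NW: first cell '.' (not opp) -> no flip
Dir N: first cell '.' (not opp) -> no flip
Dir NE: first cell '.' (not opp) -> no flip
Dir W: first cell '.' (not opp) -> no flip
Dir E: opp run (2,2) (2,3) capped by B -> flip
Dir SW: first cell '.' (not opp) -> no flip
Dir S: first cell '.' (not opp) -> no flip
Dir SE: opp run (3,2) capped by B -> flip

Answer: (2,2) (2,3) (3,2)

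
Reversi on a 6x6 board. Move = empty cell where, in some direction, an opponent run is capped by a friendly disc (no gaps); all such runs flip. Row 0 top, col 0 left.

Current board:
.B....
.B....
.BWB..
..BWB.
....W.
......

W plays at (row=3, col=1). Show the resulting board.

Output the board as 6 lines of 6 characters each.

Place W at (3,1); scan 8 dirs for brackets.
Dir NW: first cell '.' (not opp) -> no flip
Dir N: opp run (2,1) (1,1) (0,1), next=edge -> no flip
Dir NE: first cell 'W' (not opp) -> no flip
Dir W: first cell '.' (not opp) -> no flip
Dir E: opp run (3,2) capped by W -> flip
Dir SW: first cell '.' (not opp) -> no flip
Dir S: first cell '.' (not opp) -> no flip
Dir SE: first cell '.' (not opp) -> no flip
All flips: (3,2)

Answer: .B....
.B....
.BWB..
.WWWB.
....W.
......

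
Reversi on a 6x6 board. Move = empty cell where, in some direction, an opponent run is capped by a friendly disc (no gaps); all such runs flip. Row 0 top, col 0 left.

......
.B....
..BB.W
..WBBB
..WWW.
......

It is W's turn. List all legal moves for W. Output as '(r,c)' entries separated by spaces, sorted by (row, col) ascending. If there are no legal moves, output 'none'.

(0,0): flips 3 -> legal
(0,1): no bracket -> illegal
(0,2): no bracket -> illegal
(1,0): no bracket -> illegal
(1,2): flips 1 -> legal
(1,3): flips 2 -> legal
(1,4): flips 1 -> legal
(2,0): no bracket -> illegal
(2,1): no bracket -> illegal
(2,4): flips 2 -> legal
(3,1): no bracket -> illegal
(4,5): flips 1 -> legal

Answer: (0,0) (1,2) (1,3) (1,4) (2,4) (4,5)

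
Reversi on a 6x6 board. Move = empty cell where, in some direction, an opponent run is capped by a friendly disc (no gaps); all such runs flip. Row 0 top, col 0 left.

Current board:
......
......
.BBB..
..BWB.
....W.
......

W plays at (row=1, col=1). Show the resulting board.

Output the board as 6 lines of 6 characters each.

Answer: ......
.W....
.BWB..
..BWB.
....W.
......

Derivation:
Place W at (1,1); scan 8 dirs for brackets.
Dir NW: first cell '.' (not opp) -> no flip
Dir N: first cell '.' (not opp) -> no flip
Dir NE: first cell '.' (not opp) -> no flip
Dir W: first cell '.' (not opp) -> no flip
Dir E: first cell '.' (not opp) -> no flip
Dir SW: first cell '.' (not opp) -> no flip
Dir S: opp run (2,1), next='.' -> no flip
Dir SE: opp run (2,2) capped by W -> flip
All flips: (2,2)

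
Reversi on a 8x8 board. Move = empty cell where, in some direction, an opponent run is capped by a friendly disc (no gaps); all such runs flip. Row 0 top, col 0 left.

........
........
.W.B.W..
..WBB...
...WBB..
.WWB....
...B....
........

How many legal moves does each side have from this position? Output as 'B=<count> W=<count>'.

-- B to move --
(1,0): no bracket -> illegal
(1,1): no bracket -> illegal
(1,2): no bracket -> illegal
(1,4): no bracket -> illegal
(1,5): no bracket -> illegal
(1,6): flips 1 -> legal
(2,0): no bracket -> illegal
(2,2): no bracket -> illegal
(2,4): no bracket -> illegal
(2,6): no bracket -> illegal
(3,0): no bracket -> illegal
(3,1): flips 1 -> legal
(3,5): no bracket -> illegal
(3,6): no bracket -> illegal
(4,0): no bracket -> illegal
(4,1): flips 2 -> legal
(4,2): flips 1 -> legal
(5,0): flips 2 -> legal
(5,4): no bracket -> illegal
(6,0): no bracket -> illegal
(6,1): flips 2 -> legal
(6,2): no bracket -> illegal
B mobility = 6
-- W to move --
(1,2): no bracket -> illegal
(1,3): flips 2 -> legal
(1,4): flips 1 -> legal
(2,2): no bracket -> illegal
(2,4): no bracket -> illegal
(3,5): flips 2 -> legal
(3,6): no bracket -> illegal
(4,2): no bracket -> illegal
(4,6): flips 2 -> legal
(5,4): flips 1 -> legal
(5,5): no bracket -> illegal
(5,6): no bracket -> illegal
(6,2): no bracket -> illegal
(6,4): no bracket -> illegal
(7,2): no bracket -> illegal
(7,3): flips 2 -> legal
(7,4): flips 1 -> legal
W mobility = 7

Answer: B=6 W=7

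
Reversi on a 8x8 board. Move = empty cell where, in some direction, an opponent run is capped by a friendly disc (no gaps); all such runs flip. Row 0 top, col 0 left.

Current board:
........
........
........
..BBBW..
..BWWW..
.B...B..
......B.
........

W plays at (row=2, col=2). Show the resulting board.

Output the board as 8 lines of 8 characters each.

Place W at (2,2); scan 8 dirs for brackets.
Dir NW: first cell '.' (not opp) -> no flip
Dir N: first cell '.' (not opp) -> no flip
Dir NE: first cell '.' (not opp) -> no flip
Dir W: first cell '.' (not opp) -> no flip
Dir E: first cell '.' (not opp) -> no flip
Dir SW: first cell '.' (not opp) -> no flip
Dir S: opp run (3,2) (4,2), next='.' -> no flip
Dir SE: opp run (3,3) capped by W -> flip
All flips: (3,3)

Answer: ........
........
..W.....
..BWBW..
..BWWW..
.B...B..
......B.
........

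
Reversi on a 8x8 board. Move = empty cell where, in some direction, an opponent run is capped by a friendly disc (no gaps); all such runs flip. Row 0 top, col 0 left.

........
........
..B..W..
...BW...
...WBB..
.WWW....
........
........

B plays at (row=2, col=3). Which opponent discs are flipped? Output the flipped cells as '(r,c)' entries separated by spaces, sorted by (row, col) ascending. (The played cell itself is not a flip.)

Answer: (3,4)

Derivation:
Dir NW: first cell '.' (not opp) -> no flip
Dir N: first cell '.' (not opp) -> no flip
Dir NE: first cell '.' (not opp) -> no flip
Dir W: first cell 'B' (not opp) -> no flip
Dir E: first cell '.' (not opp) -> no flip
Dir SW: first cell '.' (not opp) -> no flip
Dir S: first cell 'B' (not opp) -> no flip
Dir SE: opp run (3,4) capped by B -> flip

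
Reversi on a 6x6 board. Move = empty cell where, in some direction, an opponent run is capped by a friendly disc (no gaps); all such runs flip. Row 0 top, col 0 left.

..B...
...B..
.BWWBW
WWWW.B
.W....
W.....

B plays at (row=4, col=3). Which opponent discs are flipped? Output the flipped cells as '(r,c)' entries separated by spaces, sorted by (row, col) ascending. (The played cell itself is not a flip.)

Answer: (2,3) (3,2) (3,3)

Derivation:
Dir NW: opp run (3,2) capped by B -> flip
Dir N: opp run (3,3) (2,3) capped by B -> flip
Dir NE: first cell '.' (not opp) -> no flip
Dir W: first cell '.' (not opp) -> no flip
Dir E: first cell '.' (not opp) -> no flip
Dir SW: first cell '.' (not opp) -> no flip
Dir S: first cell '.' (not opp) -> no flip
Dir SE: first cell '.' (not opp) -> no flip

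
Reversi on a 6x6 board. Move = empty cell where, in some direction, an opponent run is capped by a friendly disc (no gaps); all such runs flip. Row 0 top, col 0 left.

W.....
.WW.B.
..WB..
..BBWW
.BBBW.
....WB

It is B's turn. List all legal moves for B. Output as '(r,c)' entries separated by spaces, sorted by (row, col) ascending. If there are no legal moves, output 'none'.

(0,1): flips 1 -> legal
(0,2): flips 2 -> legal
(0,3): no bracket -> illegal
(1,0): no bracket -> illegal
(1,3): no bracket -> illegal
(2,0): no bracket -> illegal
(2,1): flips 1 -> legal
(2,4): no bracket -> illegal
(2,5): flips 1 -> legal
(3,1): no bracket -> illegal
(4,5): flips 2 -> legal
(5,3): flips 1 -> legal

Answer: (0,1) (0,2) (2,1) (2,5) (4,5) (5,3)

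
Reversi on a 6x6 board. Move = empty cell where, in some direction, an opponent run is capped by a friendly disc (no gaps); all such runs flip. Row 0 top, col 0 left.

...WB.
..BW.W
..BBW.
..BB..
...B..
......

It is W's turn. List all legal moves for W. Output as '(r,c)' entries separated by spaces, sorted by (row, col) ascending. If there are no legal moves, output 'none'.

(0,1): no bracket -> illegal
(0,2): no bracket -> illegal
(0,5): flips 1 -> legal
(1,1): flips 1 -> legal
(1,4): no bracket -> illegal
(2,1): flips 3 -> legal
(3,1): flips 1 -> legal
(3,4): no bracket -> illegal
(4,1): no bracket -> illegal
(4,2): flips 1 -> legal
(4,4): no bracket -> illegal
(5,2): no bracket -> illegal
(5,3): flips 3 -> legal
(5,4): no bracket -> illegal

Answer: (0,5) (1,1) (2,1) (3,1) (4,2) (5,3)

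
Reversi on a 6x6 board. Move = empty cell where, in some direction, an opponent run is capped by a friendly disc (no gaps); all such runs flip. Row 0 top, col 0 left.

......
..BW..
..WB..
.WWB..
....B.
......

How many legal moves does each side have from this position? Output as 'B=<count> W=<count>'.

Answer: B=7 W=7

Derivation:
-- B to move --
(0,2): no bracket -> illegal
(0,3): flips 1 -> legal
(0,4): no bracket -> illegal
(1,1): flips 1 -> legal
(1,4): flips 1 -> legal
(2,0): no bracket -> illegal
(2,1): flips 1 -> legal
(2,4): no bracket -> illegal
(3,0): flips 2 -> legal
(4,0): no bracket -> illegal
(4,1): flips 1 -> legal
(4,2): flips 2 -> legal
(4,3): no bracket -> illegal
B mobility = 7
-- W to move --
(0,1): no bracket -> illegal
(0,2): flips 1 -> legal
(0,3): no bracket -> illegal
(1,1): flips 1 -> legal
(1,4): flips 1 -> legal
(2,1): no bracket -> illegal
(2,4): flips 1 -> legal
(3,4): flips 1 -> legal
(3,5): no bracket -> illegal
(4,2): no bracket -> illegal
(4,3): flips 2 -> legal
(4,5): no bracket -> illegal
(5,3): no bracket -> illegal
(5,4): no bracket -> illegal
(5,5): flips 2 -> legal
W mobility = 7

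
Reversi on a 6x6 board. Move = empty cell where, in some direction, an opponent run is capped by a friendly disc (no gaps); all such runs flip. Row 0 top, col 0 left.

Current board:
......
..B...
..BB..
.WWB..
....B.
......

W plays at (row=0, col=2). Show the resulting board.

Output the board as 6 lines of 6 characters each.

Answer: ..W...
..W...
..WB..
.WWB..
....B.
......

Derivation:
Place W at (0,2); scan 8 dirs for brackets.
Dir NW: edge -> no flip
Dir N: edge -> no flip
Dir NE: edge -> no flip
Dir W: first cell '.' (not opp) -> no flip
Dir E: first cell '.' (not opp) -> no flip
Dir SW: first cell '.' (not opp) -> no flip
Dir S: opp run (1,2) (2,2) capped by W -> flip
Dir SE: first cell '.' (not opp) -> no flip
All flips: (1,2) (2,2)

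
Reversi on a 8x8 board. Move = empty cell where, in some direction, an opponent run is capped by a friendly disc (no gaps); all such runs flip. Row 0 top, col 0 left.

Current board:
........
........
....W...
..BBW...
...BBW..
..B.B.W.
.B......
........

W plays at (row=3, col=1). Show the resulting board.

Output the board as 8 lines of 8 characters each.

Place W at (3,1); scan 8 dirs for brackets.
Dir NW: first cell '.' (not opp) -> no flip
Dir N: first cell '.' (not opp) -> no flip
Dir NE: first cell '.' (not opp) -> no flip
Dir W: first cell '.' (not opp) -> no flip
Dir E: opp run (3,2) (3,3) capped by W -> flip
Dir SW: first cell '.' (not opp) -> no flip
Dir S: first cell '.' (not opp) -> no flip
Dir SE: first cell '.' (not opp) -> no flip
All flips: (3,2) (3,3)

Answer: ........
........
....W...
.WWWW...
...BBW..
..B.B.W.
.B......
........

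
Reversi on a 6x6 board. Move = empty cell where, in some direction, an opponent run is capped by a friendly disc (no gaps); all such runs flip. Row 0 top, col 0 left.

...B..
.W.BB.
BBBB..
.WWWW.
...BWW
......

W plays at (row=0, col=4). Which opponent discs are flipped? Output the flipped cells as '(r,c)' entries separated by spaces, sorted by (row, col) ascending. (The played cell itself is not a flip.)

Dir NW: edge -> no flip
Dir N: edge -> no flip
Dir NE: edge -> no flip
Dir W: opp run (0,3), next='.' -> no flip
Dir E: first cell '.' (not opp) -> no flip
Dir SW: opp run (1,3) (2,2) capped by W -> flip
Dir S: opp run (1,4), next='.' -> no flip
Dir SE: first cell '.' (not opp) -> no flip

Answer: (1,3) (2,2)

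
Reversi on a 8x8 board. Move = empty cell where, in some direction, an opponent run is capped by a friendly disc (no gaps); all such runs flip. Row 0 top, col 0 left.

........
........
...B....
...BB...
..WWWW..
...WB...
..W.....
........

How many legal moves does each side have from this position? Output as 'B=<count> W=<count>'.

Answer: B=7 W=9

Derivation:
-- B to move --
(3,1): no bracket -> illegal
(3,2): flips 1 -> legal
(3,5): no bracket -> illegal
(3,6): flips 1 -> legal
(4,1): no bracket -> illegal
(4,6): no bracket -> illegal
(5,1): flips 1 -> legal
(5,2): flips 2 -> legal
(5,5): flips 1 -> legal
(5,6): flips 1 -> legal
(6,1): no bracket -> illegal
(6,3): flips 2 -> legal
(6,4): no bracket -> illegal
(7,1): no bracket -> illegal
(7,2): no bracket -> illegal
(7,3): no bracket -> illegal
B mobility = 7
-- W to move --
(1,2): flips 2 -> legal
(1,3): flips 2 -> legal
(1,4): no bracket -> illegal
(2,2): flips 1 -> legal
(2,4): flips 2 -> legal
(2,5): flips 1 -> legal
(3,2): no bracket -> illegal
(3,5): no bracket -> illegal
(5,5): flips 1 -> legal
(6,3): flips 1 -> legal
(6,4): flips 1 -> legal
(6,5): flips 1 -> legal
W mobility = 9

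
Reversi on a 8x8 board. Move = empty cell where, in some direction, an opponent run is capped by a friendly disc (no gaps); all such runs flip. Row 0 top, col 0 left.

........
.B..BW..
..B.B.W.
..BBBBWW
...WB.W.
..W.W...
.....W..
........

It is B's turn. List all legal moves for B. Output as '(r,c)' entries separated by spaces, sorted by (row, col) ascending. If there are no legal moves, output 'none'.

Answer: (0,6) (1,6) (1,7) (4,2) (5,3) (5,7) (6,1) (6,4) (7,6)

Derivation:
(0,4): no bracket -> illegal
(0,5): no bracket -> illegal
(0,6): flips 1 -> legal
(1,6): flips 1 -> legal
(1,7): flips 1 -> legal
(2,5): no bracket -> illegal
(2,7): no bracket -> illegal
(4,1): no bracket -> illegal
(4,2): flips 1 -> legal
(4,5): no bracket -> illegal
(4,7): no bracket -> illegal
(5,1): no bracket -> illegal
(5,3): flips 1 -> legal
(5,5): no bracket -> illegal
(5,6): no bracket -> illegal
(5,7): flips 1 -> legal
(6,1): flips 2 -> legal
(6,2): no bracket -> illegal
(6,3): no bracket -> illegal
(6,4): flips 1 -> legal
(6,6): no bracket -> illegal
(7,4): no bracket -> illegal
(7,5): no bracket -> illegal
(7,6): flips 3 -> legal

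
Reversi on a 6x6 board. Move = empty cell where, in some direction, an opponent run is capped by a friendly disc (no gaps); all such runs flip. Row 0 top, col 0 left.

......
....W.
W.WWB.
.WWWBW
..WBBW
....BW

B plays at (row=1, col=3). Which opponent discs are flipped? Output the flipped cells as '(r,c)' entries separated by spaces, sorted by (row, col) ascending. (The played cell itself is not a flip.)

Dir NW: first cell '.' (not opp) -> no flip
Dir N: first cell '.' (not opp) -> no flip
Dir NE: first cell '.' (not opp) -> no flip
Dir W: first cell '.' (not opp) -> no flip
Dir E: opp run (1,4), next='.' -> no flip
Dir SW: opp run (2,2) (3,1), next='.' -> no flip
Dir S: opp run (2,3) (3,3) capped by B -> flip
Dir SE: first cell 'B' (not opp) -> no flip

Answer: (2,3) (3,3)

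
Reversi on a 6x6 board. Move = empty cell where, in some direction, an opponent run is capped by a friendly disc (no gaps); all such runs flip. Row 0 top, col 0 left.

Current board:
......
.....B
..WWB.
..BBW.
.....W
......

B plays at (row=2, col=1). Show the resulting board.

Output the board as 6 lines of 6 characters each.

Place B at (2,1); scan 8 dirs for brackets.
Dir NW: first cell '.' (not opp) -> no flip
Dir N: first cell '.' (not opp) -> no flip
Dir NE: first cell '.' (not opp) -> no flip
Dir W: first cell '.' (not opp) -> no flip
Dir E: opp run (2,2) (2,3) capped by B -> flip
Dir SW: first cell '.' (not opp) -> no flip
Dir S: first cell '.' (not opp) -> no flip
Dir SE: first cell 'B' (not opp) -> no flip
All flips: (2,2) (2,3)

Answer: ......
.....B
.BBBB.
..BBW.
.....W
......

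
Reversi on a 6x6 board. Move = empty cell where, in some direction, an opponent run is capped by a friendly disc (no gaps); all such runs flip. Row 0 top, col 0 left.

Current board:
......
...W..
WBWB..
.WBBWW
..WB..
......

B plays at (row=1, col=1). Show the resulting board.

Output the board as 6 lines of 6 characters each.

Place B at (1,1); scan 8 dirs for brackets.
Dir NW: first cell '.' (not opp) -> no flip
Dir N: first cell '.' (not opp) -> no flip
Dir NE: first cell '.' (not opp) -> no flip
Dir W: first cell '.' (not opp) -> no flip
Dir E: first cell '.' (not opp) -> no flip
Dir SW: opp run (2,0), next=edge -> no flip
Dir S: first cell 'B' (not opp) -> no flip
Dir SE: opp run (2,2) capped by B -> flip
All flips: (2,2)

Answer: ......
.B.W..
WBBB..
.WBBWW
..WB..
......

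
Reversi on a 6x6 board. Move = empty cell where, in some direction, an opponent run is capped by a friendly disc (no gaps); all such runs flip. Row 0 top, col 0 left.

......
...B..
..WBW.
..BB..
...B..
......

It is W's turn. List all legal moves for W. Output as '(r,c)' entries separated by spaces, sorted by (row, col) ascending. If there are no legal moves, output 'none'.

(0,2): flips 1 -> legal
(0,3): no bracket -> illegal
(0,4): flips 1 -> legal
(1,2): no bracket -> illegal
(1,4): no bracket -> illegal
(2,1): no bracket -> illegal
(3,1): no bracket -> illegal
(3,4): no bracket -> illegal
(4,1): no bracket -> illegal
(4,2): flips 2 -> legal
(4,4): flips 1 -> legal
(5,2): no bracket -> illegal
(5,3): no bracket -> illegal
(5,4): no bracket -> illegal

Answer: (0,2) (0,4) (4,2) (4,4)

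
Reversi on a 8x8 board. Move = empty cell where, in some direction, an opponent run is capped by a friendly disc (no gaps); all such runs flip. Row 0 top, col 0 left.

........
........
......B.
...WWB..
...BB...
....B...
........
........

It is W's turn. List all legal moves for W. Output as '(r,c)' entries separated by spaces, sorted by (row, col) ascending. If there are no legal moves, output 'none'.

Answer: (3,6) (5,2) (5,3) (5,5) (6,4)

Derivation:
(1,5): no bracket -> illegal
(1,6): no bracket -> illegal
(1,7): no bracket -> illegal
(2,4): no bracket -> illegal
(2,5): no bracket -> illegal
(2,7): no bracket -> illegal
(3,2): no bracket -> illegal
(3,6): flips 1 -> legal
(3,7): no bracket -> illegal
(4,2): no bracket -> illegal
(4,5): no bracket -> illegal
(4,6): no bracket -> illegal
(5,2): flips 1 -> legal
(5,3): flips 1 -> legal
(5,5): flips 1 -> legal
(6,3): no bracket -> illegal
(6,4): flips 2 -> legal
(6,5): no bracket -> illegal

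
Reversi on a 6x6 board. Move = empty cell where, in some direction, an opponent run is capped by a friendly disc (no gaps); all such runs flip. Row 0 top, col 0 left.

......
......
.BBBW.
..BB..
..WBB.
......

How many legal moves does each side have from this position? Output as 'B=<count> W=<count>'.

-- B to move --
(1,3): no bracket -> illegal
(1,4): no bracket -> illegal
(1,5): flips 1 -> legal
(2,5): flips 1 -> legal
(3,1): no bracket -> illegal
(3,4): no bracket -> illegal
(3,5): no bracket -> illegal
(4,1): flips 1 -> legal
(5,1): flips 1 -> legal
(5,2): flips 1 -> legal
(5,3): no bracket -> illegal
B mobility = 5
-- W to move --
(1,0): no bracket -> illegal
(1,1): no bracket -> illegal
(1,2): flips 2 -> legal
(1,3): no bracket -> illegal
(1,4): no bracket -> illegal
(2,0): flips 3 -> legal
(3,0): no bracket -> illegal
(3,1): no bracket -> illegal
(3,4): no bracket -> illegal
(3,5): no bracket -> illegal
(4,1): no bracket -> illegal
(4,5): flips 2 -> legal
(5,2): no bracket -> illegal
(5,3): no bracket -> illegal
(5,4): no bracket -> illegal
(5,5): no bracket -> illegal
W mobility = 3

Answer: B=5 W=3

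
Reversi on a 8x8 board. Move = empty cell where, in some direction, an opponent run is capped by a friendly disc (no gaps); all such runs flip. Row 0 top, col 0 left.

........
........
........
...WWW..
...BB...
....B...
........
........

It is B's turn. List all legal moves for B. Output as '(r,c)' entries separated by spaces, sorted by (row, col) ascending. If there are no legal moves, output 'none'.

(2,2): flips 1 -> legal
(2,3): flips 1 -> legal
(2,4): flips 1 -> legal
(2,5): flips 1 -> legal
(2,6): flips 1 -> legal
(3,2): no bracket -> illegal
(3,6): no bracket -> illegal
(4,2): no bracket -> illegal
(4,5): no bracket -> illegal
(4,6): no bracket -> illegal

Answer: (2,2) (2,3) (2,4) (2,5) (2,6)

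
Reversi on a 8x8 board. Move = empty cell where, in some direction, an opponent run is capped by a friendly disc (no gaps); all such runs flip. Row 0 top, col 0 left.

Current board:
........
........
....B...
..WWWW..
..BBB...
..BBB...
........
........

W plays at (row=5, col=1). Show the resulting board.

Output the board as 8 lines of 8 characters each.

Answer: ........
........
....B...
..WWWW..
..WBB...
.WBBB...
........
........

Derivation:
Place W at (5,1); scan 8 dirs for brackets.
Dir NW: first cell '.' (not opp) -> no flip
Dir N: first cell '.' (not opp) -> no flip
Dir NE: opp run (4,2) capped by W -> flip
Dir W: first cell '.' (not opp) -> no flip
Dir E: opp run (5,2) (5,3) (5,4), next='.' -> no flip
Dir SW: first cell '.' (not opp) -> no flip
Dir S: first cell '.' (not opp) -> no flip
Dir SE: first cell '.' (not opp) -> no flip
All flips: (4,2)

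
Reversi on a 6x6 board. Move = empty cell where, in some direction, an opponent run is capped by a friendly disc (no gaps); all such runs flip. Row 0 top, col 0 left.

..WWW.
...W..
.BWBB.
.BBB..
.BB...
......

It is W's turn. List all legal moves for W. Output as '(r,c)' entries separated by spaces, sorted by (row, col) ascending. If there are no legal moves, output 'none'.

(1,0): no bracket -> illegal
(1,1): no bracket -> illegal
(1,2): no bracket -> illegal
(1,4): no bracket -> illegal
(1,5): no bracket -> illegal
(2,0): flips 1 -> legal
(2,5): flips 2 -> legal
(3,0): no bracket -> illegal
(3,4): no bracket -> illegal
(3,5): flips 1 -> legal
(4,0): flips 1 -> legal
(4,3): flips 2 -> legal
(4,4): flips 1 -> legal
(5,0): no bracket -> illegal
(5,1): no bracket -> illegal
(5,2): flips 2 -> legal
(5,3): no bracket -> illegal

Answer: (2,0) (2,5) (3,5) (4,0) (4,3) (4,4) (5,2)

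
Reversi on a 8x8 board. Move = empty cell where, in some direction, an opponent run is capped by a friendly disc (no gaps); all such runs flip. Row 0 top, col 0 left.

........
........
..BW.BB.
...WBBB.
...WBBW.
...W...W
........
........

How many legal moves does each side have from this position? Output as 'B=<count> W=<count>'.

Answer: B=8 W=8

Derivation:
-- B to move --
(1,2): flips 1 -> legal
(1,3): no bracket -> illegal
(1,4): no bracket -> illegal
(2,4): flips 1 -> legal
(3,2): flips 1 -> legal
(3,7): no bracket -> illegal
(4,2): flips 1 -> legal
(4,7): flips 1 -> legal
(5,2): flips 1 -> legal
(5,4): no bracket -> illegal
(5,5): no bracket -> illegal
(5,6): flips 1 -> legal
(6,2): flips 1 -> legal
(6,3): no bracket -> illegal
(6,4): no bracket -> illegal
(6,6): no bracket -> illegal
(6,7): no bracket -> illegal
B mobility = 8
-- W to move --
(1,1): flips 1 -> legal
(1,2): no bracket -> illegal
(1,3): no bracket -> illegal
(1,4): no bracket -> illegal
(1,5): no bracket -> illegal
(1,6): flips 4 -> legal
(1,7): flips 3 -> legal
(2,1): flips 1 -> legal
(2,4): flips 1 -> legal
(2,7): no bracket -> illegal
(3,1): no bracket -> illegal
(3,2): no bracket -> illegal
(3,7): flips 3 -> legal
(4,7): no bracket -> illegal
(5,4): no bracket -> illegal
(5,5): flips 1 -> legal
(5,6): flips 2 -> legal
W mobility = 8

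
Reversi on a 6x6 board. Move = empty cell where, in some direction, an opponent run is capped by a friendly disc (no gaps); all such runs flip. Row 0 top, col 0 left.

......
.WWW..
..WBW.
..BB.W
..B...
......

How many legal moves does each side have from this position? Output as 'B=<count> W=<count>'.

-- B to move --
(0,0): flips 2 -> legal
(0,1): flips 1 -> legal
(0,2): flips 2 -> legal
(0,3): flips 1 -> legal
(0,4): no bracket -> illegal
(1,0): no bracket -> illegal
(1,4): no bracket -> illegal
(1,5): flips 1 -> legal
(2,0): no bracket -> illegal
(2,1): flips 1 -> legal
(2,5): flips 1 -> legal
(3,1): no bracket -> illegal
(3,4): no bracket -> illegal
(4,4): no bracket -> illegal
(4,5): no bracket -> illegal
B mobility = 7
-- W to move --
(1,4): no bracket -> illegal
(2,1): no bracket -> illegal
(3,1): no bracket -> illegal
(3,4): flips 1 -> legal
(4,1): no bracket -> illegal
(4,3): flips 2 -> legal
(4,4): flips 1 -> legal
(5,1): flips 2 -> legal
(5,2): flips 2 -> legal
(5,3): no bracket -> illegal
W mobility = 5

Answer: B=7 W=5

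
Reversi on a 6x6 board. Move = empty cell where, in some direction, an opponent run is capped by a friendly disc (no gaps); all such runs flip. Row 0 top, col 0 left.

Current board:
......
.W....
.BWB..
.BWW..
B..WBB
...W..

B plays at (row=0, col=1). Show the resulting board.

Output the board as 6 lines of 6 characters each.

Place B at (0,1); scan 8 dirs for brackets.
Dir NW: edge -> no flip
Dir N: edge -> no flip
Dir NE: edge -> no flip
Dir W: first cell '.' (not opp) -> no flip
Dir E: first cell '.' (not opp) -> no flip
Dir SW: first cell '.' (not opp) -> no flip
Dir S: opp run (1,1) capped by B -> flip
Dir SE: first cell '.' (not opp) -> no flip
All flips: (1,1)

Answer: .B....
.B....
.BWB..
.BWW..
B..WBB
...W..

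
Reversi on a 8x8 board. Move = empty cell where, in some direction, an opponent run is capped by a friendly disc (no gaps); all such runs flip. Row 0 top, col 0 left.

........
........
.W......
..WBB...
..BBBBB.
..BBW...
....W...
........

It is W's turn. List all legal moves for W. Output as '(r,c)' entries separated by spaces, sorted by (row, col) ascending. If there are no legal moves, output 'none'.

(2,2): no bracket -> illegal
(2,3): no bracket -> illegal
(2,4): flips 2 -> legal
(2,5): no bracket -> illegal
(3,1): flips 2 -> legal
(3,5): flips 2 -> legal
(3,6): flips 1 -> legal
(3,7): no bracket -> illegal
(4,1): no bracket -> illegal
(4,7): no bracket -> illegal
(5,1): flips 2 -> legal
(5,5): no bracket -> illegal
(5,6): no bracket -> illegal
(5,7): no bracket -> illegal
(6,1): no bracket -> illegal
(6,2): flips 2 -> legal
(6,3): no bracket -> illegal

Answer: (2,4) (3,1) (3,5) (3,6) (5,1) (6,2)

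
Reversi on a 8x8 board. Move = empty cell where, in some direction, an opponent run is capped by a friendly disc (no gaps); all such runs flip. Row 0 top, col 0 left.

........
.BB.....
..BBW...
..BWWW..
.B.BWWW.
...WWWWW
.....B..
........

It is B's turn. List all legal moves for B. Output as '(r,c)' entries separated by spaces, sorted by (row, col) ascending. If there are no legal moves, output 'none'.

Answer: (2,5) (3,6) (4,7) (6,3) (6,6) (6,7)

Derivation:
(1,3): no bracket -> illegal
(1,4): no bracket -> illegal
(1,5): no bracket -> illegal
(2,5): flips 5 -> legal
(2,6): no bracket -> illegal
(3,6): flips 3 -> legal
(3,7): no bracket -> illegal
(4,2): no bracket -> illegal
(4,7): flips 4 -> legal
(5,2): no bracket -> illegal
(6,2): no bracket -> illegal
(6,3): flips 1 -> legal
(6,4): no bracket -> illegal
(6,6): flips 3 -> legal
(6,7): flips 3 -> legal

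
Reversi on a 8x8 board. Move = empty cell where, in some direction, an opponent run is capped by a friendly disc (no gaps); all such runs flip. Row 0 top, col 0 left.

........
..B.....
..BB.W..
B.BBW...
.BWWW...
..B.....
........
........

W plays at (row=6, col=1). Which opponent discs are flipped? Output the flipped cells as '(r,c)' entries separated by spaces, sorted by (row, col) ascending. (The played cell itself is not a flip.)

Answer: (5,2)

Derivation:
Dir NW: first cell '.' (not opp) -> no flip
Dir N: first cell '.' (not opp) -> no flip
Dir NE: opp run (5,2) capped by W -> flip
Dir W: first cell '.' (not opp) -> no flip
Dir E: first cell '.' (not opp) -> no flip
Dir SW: first cell '.' (not opp) -> no flip
Dir S: first cell '.' (not opp) -> no flip
Dir SE: first cell '.' (not opp) -> no flip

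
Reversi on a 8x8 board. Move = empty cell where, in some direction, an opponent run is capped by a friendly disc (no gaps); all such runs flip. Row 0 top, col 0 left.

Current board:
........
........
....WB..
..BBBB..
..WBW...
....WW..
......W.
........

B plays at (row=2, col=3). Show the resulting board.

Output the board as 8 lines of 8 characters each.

Place B at (2,3); scan 8 dirs for brackets.
Dir NW: first cell '.' (not opp) -> no flip
Dir N: first cell '.' (not opp) -> no flip
Dir NE: first cell '.' (not opp) -> no flip
Dir W: first cell '.' (not opp) -> no flip
Dir E: opp run (2,4) capped by B -> flip
Dir SW: first cell 'B' (not opp) -> no flip
Dir S: first cell 'B' (not opp) -> no flip
Dir SE: first cell 'B' (not opp) -> no flip
All flips: (2,4)

Answer: ........
........
...BBB..
..BBBB..
..WBW...
....WW..
......W.
........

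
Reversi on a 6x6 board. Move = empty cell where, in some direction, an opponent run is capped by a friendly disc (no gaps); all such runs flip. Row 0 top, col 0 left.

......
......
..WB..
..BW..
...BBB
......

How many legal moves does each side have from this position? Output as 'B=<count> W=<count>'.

-- B to move --
(1,1): flips 2 -> legal
(1,2): flips 1 -> legal
(1,3): no bracket -> illegal
(2,1): flips 1 -> legal
(2,4): no bracket -> illegal
(3,1): no bracket -> illegal
(3,4): flips 1 -> legal
(4,2): no bracket -> illegal
B mobility = 4
-- W to move --
(1,2): no bracket -> illegal
(1,3): flips 1 -> legal
(1,4): no bracket -> illegal
(2,1): no bracket -> illegal
(2,4): flips 1 -> legal
(3,1): flips 1 -> legal
(3,4): no bracket -> illegal
(3,5): no bracket -> illegal
(4,1): no bracket -> illegal
(4,2): flips 1 -> legal
(5,2): no bracket -> illegal
(5,3): flips 1 -> legal
(5,4): no bracket -> illegal
(5,5): flips 1 -> legal
W mobility = 6

Answer: B=4 W=6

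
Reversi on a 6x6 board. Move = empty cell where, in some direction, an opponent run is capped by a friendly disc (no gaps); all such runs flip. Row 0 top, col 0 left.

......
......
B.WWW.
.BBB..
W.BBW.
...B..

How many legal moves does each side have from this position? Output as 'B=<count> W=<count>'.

-- B to move --
(1,1): flips 1 -> legal
(1,2): flips 1 -> legal
(1,3): flips 2 -> legal
(1,4): flips 1 -> legal
(1,5): flips 1 -> legal
(2,1): no bracket -> illegal
(2,5): no bracket -> illegal
(3,0): no bracket -> illegal
(3,4): no bracket -> illegal
(3,5): flips 1 -> legal
(4,1): no bracket -> illegal
(4,5): flips 1 -> legal
(5,0): no bracket -> illegal
(5,1): no bracket -> illegal
(5,4): no bracket -> illegal
(5,5): flips 1 -> legal
B mobility = 8
-- W to move --
(1,0): no bracket -> illegal
(1,1): no bracket -> illegal
(2,1): no bracket -> illegal
(3,0): no bracket -> illegal
(3,4): no bracket -> illegal
(4,1): flips 3 -> legal
(5,1): flips 2 -> legal
(5,2): flips 2 -> legal
(5,4): no bracket -> illegal
W mobility = 3

Answer: B=8 W=3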